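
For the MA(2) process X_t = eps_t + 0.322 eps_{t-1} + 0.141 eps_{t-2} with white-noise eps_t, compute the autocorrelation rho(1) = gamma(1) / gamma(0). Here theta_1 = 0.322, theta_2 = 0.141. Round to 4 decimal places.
\rho(1) = 0.3270

For an MA(q) process with theta_0 = 1, the autocovariance is
  gamma(k) = sigma^2 * sum_{i=0..q-k} theta_i * theta_{i+k},
and rho(k) = gamma(k) / gamma(0). Sigma^2 cancels.
  numerator   = (1)*(0.322) + (0.322)*(0.141) = 0.367402.
  denominator = (1)^2 + (0.322)^2 + (0.141)^2 = 1.123565.
  rho(1) = 0.367402 / 1.123565 = 0.3270.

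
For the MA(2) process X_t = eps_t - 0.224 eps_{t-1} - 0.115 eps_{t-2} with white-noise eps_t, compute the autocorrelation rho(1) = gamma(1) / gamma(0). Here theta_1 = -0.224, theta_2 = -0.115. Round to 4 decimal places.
\rho(1) = -0.1864

For an MA(q) process with theta_0 = 1, the autocovariance is
  gamma(k) = sigma^2 * sum_{i=0..q-k} theta_i * theta_{i+k},
and rho(k) = gamma(k) / gamma(0). Sigma^2 cancels.
  numerator   = (1)*(-0.224) + (-0.224)*(-0.115) = -0.19824.
  denominator = (1)^2 + (-0.224)^2 + (-0.115)^2 = 1.063401.
  rho(1) = -0.19824 / 1.063401 = -0.1864.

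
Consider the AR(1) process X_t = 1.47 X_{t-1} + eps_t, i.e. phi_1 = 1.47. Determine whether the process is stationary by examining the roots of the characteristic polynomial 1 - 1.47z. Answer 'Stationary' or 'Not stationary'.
\text{Not stationary}

The AR(p) characteristic polynomial is P(z) = 1 - 1.47z.
Stationarity requires all roots to lie outside the unit circle, i.e. |z| > 1 for every root.
This is linear in z: 1 + (-1.47) z = 0  =>  z = -1/(-1.47) = 0.680272,  |z| = 0.680272.
Moduli of all roots: 0.6803.
All moduli strictly greater than 1? No.
Verdict: Not stationary.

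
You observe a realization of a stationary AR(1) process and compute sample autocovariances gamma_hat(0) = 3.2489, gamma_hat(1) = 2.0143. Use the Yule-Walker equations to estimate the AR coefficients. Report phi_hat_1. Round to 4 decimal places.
\hat\phi_{1} = 0.6200

The Yule-Walker equations for an AR(p) process read, in matrix form,
  Gamma_p phi = r_p,   with   (Gamma_p)_{ij} = gamma(|i - j|),
                       (r_p)_i = gamma(i),   i,j = 1..p.
Substitute the sample gammas (Toeplitz matrix and right-hand side of size 1):
  Gamma_p = [[3.2489]]
  r_p     = [2.0143]
With p = 1 this is the single equation gamma(0) phi_1 = gamma(1):
  phi_hat_1 = gamma(1) / gamma(0) = 2.0143 / 3.2489 = 0.6200.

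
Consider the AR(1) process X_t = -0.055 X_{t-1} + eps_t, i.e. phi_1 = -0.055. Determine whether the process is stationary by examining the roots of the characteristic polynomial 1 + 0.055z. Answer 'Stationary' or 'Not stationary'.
\text{Stationary}

The AR(p) characteristic polynomial is P(z) = 1 + 0.055z.
Stationarity requires all roots to lie outside the unit circle, i.e. |z| > 1 for every root.
This is linear in z: 1 + (0.055) z = 0  =>  z = -1/(0.055) = -18.181818,  |z| = 18.181818.
Moduli of all roots: 18.1818.
All moduli strictly greater than 1? Yes.
Verdict: Stationary.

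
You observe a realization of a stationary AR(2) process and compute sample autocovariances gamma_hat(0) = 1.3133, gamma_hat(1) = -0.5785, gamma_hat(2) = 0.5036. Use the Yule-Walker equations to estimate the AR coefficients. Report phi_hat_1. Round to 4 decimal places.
\hat\phi_{1} = -0.3370

The Yule-Walker equations for an AR(p) process read, in matrix form,
  Gamma_p phi = r_p,   with   (Gamma_p)_{ij} = gamma(|i - j|),
                       (r_p)_i = gamma(i),   i,j = 1..p.
Substitute the sample gammas (Toeplitz matrix and right-hand side of size 2):
  Gamma_p = [[1.3133, -0.5785], [-0.5785, 1.3133]]
  r_p     = [-0.5785, 0.5036]
Written out:
  1.3133 phi_1 - 0.5785 phi_2 = -0.5785
  -0.5785 phi_1 + 1.3133 phi_2 = 0.5036
Solve by Cramer's rule:
  det = gamma(0)^2 - gamma(1)^2 = (1.3133)^2 - (-0.5785)^2 = 1.72475689 - 0.33466225 = 1.39009464
  phi_hat_1 = [gamma(1) gamma(0) - gamma(1) gamma(2)] / det = [(-0.5785)(1.3133) - (-0.5785)(0.5036)] / 1.39009464 = -0.46841145 / 1.39009464 = -0.337
  phi_hat_2 = [gamma(0) gamma(2) - gamma(1)^2] / det = [(1.3133)(0.5036) - (-0.5785)^2] / 1.39009464 = 0.32671563 / 1.39009464 = 0.235
So phi_hat = [-0.3370, 0.2350].
Therefore phi_hat_1 = -0.3370.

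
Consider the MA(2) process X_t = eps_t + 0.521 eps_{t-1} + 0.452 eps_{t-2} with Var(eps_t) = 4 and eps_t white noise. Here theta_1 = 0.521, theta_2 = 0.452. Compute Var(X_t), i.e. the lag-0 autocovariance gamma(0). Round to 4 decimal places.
\gamma(0) = 5.9030

For an MA(q) process X_t = eps_t + sum_i theta_i eps_{t-i} with
Var(eps_t) = sigma^2, the variance is
  gamma(0) = sigma^2 * (1 + sum_i theta_i^2).
  sum_i theta_i^2 = (0.521)^2 + (0.452)^2 = 0.271441 + 0.204304 = 0.475745.
  gamma(0) = 4 * (1 + 0.475745) = 4 * 1.475745 = 5.90298, which rounds to 5.9030.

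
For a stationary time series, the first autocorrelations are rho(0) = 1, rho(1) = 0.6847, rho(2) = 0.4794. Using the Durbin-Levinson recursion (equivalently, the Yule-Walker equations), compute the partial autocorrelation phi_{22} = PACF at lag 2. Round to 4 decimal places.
\phi_{22} = 0.0199

The PACF at lag k is phi_{kk}, the last component of the solution
to the Yule-Walker system G_k phi = r_k where
  (G_k)_{ij} = rho(|i - j|), (r_k)_i = rho(i), i,j = 1..k.
Equivalently, Durbin-Levinson gives phi_{kk} iteratively:
  phi_{11} = rho(1)
  phi_{kk} = [rho(k) - sum_{j=1..k-1} phi_{k-1,j} rho(k-j)]
            / [1 - sum_{j=1..k-1} phi_{k-1,j} rho(j)],
  phi_{k,j} = phi_{k-1,j} - phi_{kk} phi_{k-1,k-j},  j = 1..k-1.
Step k = 1:
  phi_11 = rho(1) = 0.6847.
Step k = 2:
  phi_22 = [rho(2) - phi_11 rho(1)] / [1 - phi_11 rho(1)] = [0.4794 - (0.6847)(0.6847)] / [1 - (0.6847)(0.6847)]
         = 0.01058591 / 0.53118591 = 0.0199.
Therefore phi_{22} = 0.0199.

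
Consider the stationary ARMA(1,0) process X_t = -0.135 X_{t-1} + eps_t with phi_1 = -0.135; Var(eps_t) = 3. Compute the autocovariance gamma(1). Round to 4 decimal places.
\gamma(1) = -0.4125

Multiply the model equation by X_{t-k} and take expectations. With theta_0 = psi_0 = 1 and psi_j the MA(infinity) weights, this gives
  gamma(k) - sum_i phi_i gamma(k-i) = c_k,
  c_k = sigma^2 * sum_{j=k..q} theta_j psi_{j-k}   (c_k = 0 for k > q),
using gamma(-m) = gamma(m).
Pure AR (q = 0): c_0 = sigma^2 = 3, c_k = 0 for k >= 1.
Equations for k = 0 and k = 1 (AR order 1):
  gamma(0) = phi_1 gamma(1) + c_0
  gamma(1) = phi_1 gamma(0) + c_1
Substituting the second into the first: gamma(0) (1 - phi_1^2) = c_0 + phi_1 c_1, so
  gamma(0) = c_0 / (1 - phi_1^2) = 3 / (1 - (-0.135)^2) = 3 / 0.981775 = 3.05569.
  gamma(1) = phi_1 gamma(0) = (-0.135)(3.05569) = -0.412518.
Therefore gamma(1) = -0.4125 (to 4 decimal places).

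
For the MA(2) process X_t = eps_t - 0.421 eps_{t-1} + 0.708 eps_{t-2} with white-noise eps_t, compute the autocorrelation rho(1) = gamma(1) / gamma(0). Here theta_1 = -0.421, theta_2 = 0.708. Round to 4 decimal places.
\rho(1) = -0.4284

For an MA(q) process with theta_0 = 1, the autocovariance is
  gamma(k) = sigma^2 * sum_{i=0..q-k} theta_i * theta_{i+k},
and rho(k) = gamma(k) / gamma(0). Sigma^2 cancels.
  numerator   = (1)*(-0.421) + (-0.421)*(0.708) = -0.719068.
  denominator = (1)^2 + (-0.421)^2 + (0.708)^2 = 1.678505.
  rho(1) = -0.719068 / 1.678505 = -0.4284.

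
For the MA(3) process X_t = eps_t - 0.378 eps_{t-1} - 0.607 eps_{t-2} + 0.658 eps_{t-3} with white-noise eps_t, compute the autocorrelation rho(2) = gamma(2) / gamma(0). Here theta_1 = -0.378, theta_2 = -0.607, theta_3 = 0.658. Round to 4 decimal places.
\rho(2) = -0.4401

For an MA(q) process with theta_0 = 1, the autocovariance is
  gamma(k) = sigma^2 * sum_{i=0..q-k} theta_i * theta_{i+k},
and rho(k) = gamma(k) / gamma(0). Sigma^2 cancels.
  numerator   = (1)*(-0.607) + (-0.378)*(0.658) = -0.855724.
  denominator = (1)^2 + (-0.378)^2 + (-0.607)^2 + (0.658)^2 = 1.944297.
  rho(2) = -0.855724 / 1.944297 = -0.4401.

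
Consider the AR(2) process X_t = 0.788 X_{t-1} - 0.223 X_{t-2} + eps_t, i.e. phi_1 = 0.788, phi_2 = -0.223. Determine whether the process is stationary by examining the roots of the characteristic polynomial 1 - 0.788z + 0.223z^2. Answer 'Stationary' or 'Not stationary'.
\text{Stationary}

The AR(p) characteristic polynomial is P(z) = 1 - 0.788z + 0.223z^2.
Stationarity requires all roots to lie outside the unit circle, i.e. |z| > 1 for every root.
Set 1 + (-0.788) z + (0.223) z^2 = 0, i.e. a z^2 + b z + c = 0 with a = 0.223, b = -0.788, c = 1.
Discriminant D = b^2 - 4ac = (-0.788)^2 - 4*(0.223)*1 = 0.620944 - (0.892) = -0.271056.
D < 0, so the roots are the complex-conjugate pair z = (-b +/- i sqrt(-D)) / (2a) = 1.7668 +/- 1.1673i.
For a conjugate pair |z|^2 = z * conj(z) = (product of roots) = c/a = 1/(0.223) = 4.484305, so |z| = sqrt(4.484305) = 2.1176 for both roots.
Moduli of all roots: 2.1176, 2.1176.
All moduli strictly greater than 1? Yes.
Verdict: Stationary.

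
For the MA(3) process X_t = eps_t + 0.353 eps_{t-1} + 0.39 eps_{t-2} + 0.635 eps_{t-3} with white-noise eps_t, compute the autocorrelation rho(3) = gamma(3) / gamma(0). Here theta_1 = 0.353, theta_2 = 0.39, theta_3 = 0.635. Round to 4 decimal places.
\rho(3) = 0.3780

For an MA(q) process with theta_0 = 1, the autocovariance is
  gamma(k) = sigma^2 * sum_{i=0..q-k} theta_i * theta_{i+k},
and rho(k) = gamma(k) / gamma(0). Sigma^2 cancels.
  numerator   = (1)*(0.635) = 0.635.
  denominator = (1)^2 + (0.353)^2 + (0.39)^2 + (0.635)^2 = 1.679934.
  rho(3) = 0.635 / 1.679934 = 0.3780.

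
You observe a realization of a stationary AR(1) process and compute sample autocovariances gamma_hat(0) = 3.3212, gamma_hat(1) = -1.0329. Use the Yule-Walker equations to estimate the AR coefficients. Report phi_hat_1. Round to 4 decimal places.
\hat\phi_{1} = -0.3110

The Yule-Walker equations for an AR(p) process read, in matrix form,
  Gamma_p phi = r_p,   with   (Gamma_p)_{ij} = gamma(|i - j|),
                       (r_p)_i = gamma(i),   i,j = 1..p.
Substitute the sample gammas (Toeplitz matrix and right-hand side of size 1):
  Gamma_p = [[3.3212]]
  r_p     = [-1.0329]
With p = 1 this is the single equation gamma(0) phi_1 = gamma(1):
  phi_hat_1 = gamma(1) / gamma(0) = -1.0329 / 3.3212 = -0.3110.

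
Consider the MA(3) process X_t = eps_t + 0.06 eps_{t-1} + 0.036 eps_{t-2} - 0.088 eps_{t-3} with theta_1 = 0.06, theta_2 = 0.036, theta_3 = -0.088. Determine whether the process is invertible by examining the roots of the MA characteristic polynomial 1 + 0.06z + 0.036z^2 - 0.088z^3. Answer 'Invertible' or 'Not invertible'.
\text{Invertible}

The MA(q) characteristic polynomial is P(z) = 1 + 0.06z + 0.036z^2 - 0.088z^3.
Invertibility requires all roots to lie outside the unit circle, i.e. |z| > 1 for every root.
Degree 3: look for a simple real root z0 first, then factor out (1 - z/z0) and solve the remaining quadratic.
Testing z0 = 2.5: P(2.5) = 1 + (0.06)(2.5) + (0.036)(2.5)^2 + (-0.088)(2.5)^3
  = 1 + (0.15) + (0.225) + (-1.375) = 0.  So z_0 = 2.5 is a root, |z_0| = 2.5.
Divide out the factor (1 - 0.4 z) = (1 - z/z0) (since 1/z0 = 0.4):
  P(z) = (1 - 0.4 z)(1 + (0.46) z + (0.22) z^2)
  [check: z-coef 0.46 - (0.4) = 0.06; z^2-coef 0.22 - (0.4)(0.46) = 0.036; z^3-coef -(0.4)(0.22) = -0.088.]
Remaining roots from the quadratic factor 1 + (0.46) z + (0.22) z^2:
  Set 1 + (0.46) z + (0.22) z^2 = 0, i.e. a z^2 + b z + c = 0 with a = 0.22, b = 0.46, c = 1.
  Discriminant D = b^2 - 4ac = (0.46)^2 - 4*(0.22)*1 = 0.2116 - (0.88) = -0.6684.
  D < 0, so the roots are the complex-conjugate pair z = (-b +/- i sqrt(-D)) / (2a) = -1.0455 +/- 1.8581i.
  For a conjugate pair |z|^2 = z * conj(z) = (product of roots) = c/a = 1/(0.22) = 4.545455, so |z| = sqrt(4.545455) = 2.132 for both roots.
Moduli of all roots: 2.5000, 2.1320, 2.1320.
All moduli strictly greater than 1? Yes.
Verdict: Invertible.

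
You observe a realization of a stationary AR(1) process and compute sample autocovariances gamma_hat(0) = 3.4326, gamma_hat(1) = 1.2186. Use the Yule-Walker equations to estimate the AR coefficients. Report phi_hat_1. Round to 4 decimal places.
\hat\phi_{1} = 0.3550

The Yule-Walker equations for an AR(p) process read, in matrix form,
  Gamma_p phi = r_p,   with   (Gamma_p)_{ij} = gamma(|i - j|),
                       (r_p)_i = gamma(i),   i,j = 1..p.
Substitute the sample gammas (Toeplitz matrix and right-hand side of size 1):
  Gamma_p = [[3.4326]]
  r_p     = [1.2186]
With p = 1 this is the single equation gamma(0) phi_1 = gamma(1):
  phi_hat_1 = gamma(1) / gamma(0) = 1.2186 / 3.4326 = 0.3550.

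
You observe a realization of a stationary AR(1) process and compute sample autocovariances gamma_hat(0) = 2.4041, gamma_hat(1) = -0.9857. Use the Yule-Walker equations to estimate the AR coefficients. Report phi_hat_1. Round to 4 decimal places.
\hat\phi_{1} = -0.4100

The Yule-Walker equations for an AR(p) process read, in matrix form,
  Gamma_p phi = r_p,   with   (Gamma_p)_{ij} = gamma(|i - j|),
                       (r_p)_i = gamma(i),   i,j = 1..p.
Substitute the sample gammas (Toeplitz matrix and right-hand side of size 1):
  Gamma_p = [[2.4041]]
  r_p     = [-0.9857]
With p = 1 this is the single equation gamma(0) phi_1 = gamma(1):
  phi_hat_1 = gamma(1) / gamma(0) = -0.9857 / 2.4041 = -0.4100.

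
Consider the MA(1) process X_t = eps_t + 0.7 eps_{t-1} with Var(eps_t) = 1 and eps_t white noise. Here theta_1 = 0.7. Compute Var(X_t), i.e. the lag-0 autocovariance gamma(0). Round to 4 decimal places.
\gamma(0) = 1.4900

For an MA(q) process X_t = eps_t + sum_i theta_i eps_{t-i} with
Var(eps_t) = sigma^2, the variance is
  gamma(0) = sigma^2 * (1 + sum_i theta_i^2).
  sum_i theta_i^2 = (0.7)^2 = 0.49.
  gamma(0) = 1 * (1 + 0.49) = 1 * 1.49 = 1.49, which rounds to 1.4900.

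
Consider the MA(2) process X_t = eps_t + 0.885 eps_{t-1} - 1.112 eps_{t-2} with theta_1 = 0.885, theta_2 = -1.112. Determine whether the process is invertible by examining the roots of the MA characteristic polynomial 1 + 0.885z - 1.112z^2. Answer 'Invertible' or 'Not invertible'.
\text{Not invertible}

The MA(q) characteristic polynomial is P(z) = 1 + 0.885z - 1.112z^2.
Invertibility requires all roots to lie outside the unit circle, i.e. |z| > 1 for every root.
Set 1 + (0.885) z + (-1.112) z^2 = 0, i.e. a z^2 + b z + c = 0 with a = -1.112, b = 0.885, c = 1.
Discriminant D = b^2 - 4ac = (0.885)^2 - 4*(-1.112)*1 = 0.783225 - (-4.448) = 5.231225.
D >= 0, so the roots are real: z = (-b +/- sqrt(D)) / (2a) = (-0.885 +/- 2.287187) / (-2.224).
  z_1 = (-0.885 + 2.287187) / (-2.224) = -0.6305,   |z_1| = 0.6305.
  z_2 = (-0.885 - 2.287187) / (-2.224) = 1.4263,   |z_2| = 1.4263.
Moduli of all roots: 0.6305, 1.4263.
All moduli strictly greater than 1? No.
Verdict: Not invertible.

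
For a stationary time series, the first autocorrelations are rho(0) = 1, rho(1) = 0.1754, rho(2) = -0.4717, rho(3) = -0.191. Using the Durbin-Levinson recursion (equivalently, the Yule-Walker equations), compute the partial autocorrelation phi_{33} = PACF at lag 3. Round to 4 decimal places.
\phi_{33} = 0.0361

The PACF at lag k is phi_{kk}, the last component of the solution
to the Yule-Walker system G_k phi = r_k where
  (G_k)_{ij} = rho(|i - j|), (r_k)_i = rho(i), i,j = 1..k.
Equivalently, Durbin-Levinson gives phi_{kk} iteratively:
  phi_{11} = rho(1)
  phi_{kk} = [rho(k) - sum_{j=1..k-1} phi_{k-1,j} rho(k-j)]
            / [1 - sum_{j=1..k-1} phi_{k-1,j} rho(j)],
  phi_{k,j} = phi_{k-1,j} - phi_{kk} phi_{k-1,k-j},  j = 1..k-1.
Step k = 1:
  phi_11 = rho(1) = 0.1754.
Step k = 2:
  phi_22 = [rho(2) - phi_11 rho(1)] / [1 - phi_11 rho(1)] = [-0.4717 - (0.1754)(0.1754)] / [1 - (0.1754)(0.1754)]
         = -0.50246516 / 0.96923484 = -0.518414.
  Update: phi_21 = phi_11 - phi_22 phi_11 = 0.1754 - (-0.518414)(0.1754) = 0.26633.
Step k = 3:
  phi_33 = [rho(3) - phi_21 rho(2) - phi_22 rho(1)] / [1 - phi_21 rho(1) - phi_22 rho(2)]
    numerator   = -0.191 - (0.26633)(-0.4717) - (-0.518414)(0.1754) = 0.02555766
    denominator = 1 - (0.26633)(0.1754) - (-0.518414)(-0.4717) = 0.70874974
  phi_33 = 0.02555766 / 0.70874974 = 0.0361.
Therefore phi_{33} = 0.0361.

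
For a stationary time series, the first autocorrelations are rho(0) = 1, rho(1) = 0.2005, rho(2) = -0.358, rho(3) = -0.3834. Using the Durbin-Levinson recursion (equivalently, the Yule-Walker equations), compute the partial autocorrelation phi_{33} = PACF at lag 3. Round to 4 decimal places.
\phi_{33} = -0.2500

The PACF at lag k is phi_{kk}, the last component of the solution
to the Yule-Walker system G_k phi = r_k where
  (G_k)_{ij} = rho(|i - j|), (r_k)_i = rho(i), i,j = 1..k.
Equivalently, Durbin-Levinson gives phi_{kk} iteratively:
  phi_{11} = rho(1)
  phi_{kk} = [rho(k) - sum_{j=1..k-1} phi_{k-1,j} rho(k-j)]
            / [1 - sum_{j=1..k-1} phi_{k-1,j} rho(j)],
  phi_{k,j} = phi_{k-1,j} - phi_{kk} phi_{k-1,k-j},  j = 1..k-1.
Step k = 1:
  phi_11 = rho(1) = 0.2005.
Step k = 2:
  phi_22 = [rho(2) - phi_11 rho(1)] / [1 - phi_11 rho(1)] = [-0.358 - (0.2005)(0.2005)] / [1 - (0.2005)(0.2005)]
         = -0.39820025 / 0.95979975 = -0.414878.
  Update: phi_21 = phi_11 - phi_22 phi_11 = 0.2005 - (-0.414878)(0.2005) = 0.283683.
Step k = 3:
  phi_33 = [rho(3) - phi_21 rho(2) - phi_22 rho(1)] / [1 - phi_21 rho(1) - phi_22 rho(2)]
    numerator   = -0.3834 - (0.283683)(-0.358) - (-0.414878)(0.2005) = -0.19865831
    denominator = 1 - (0.283683)(0.2005) - (-0.414878)(-0.358) = 0.79459504
  phi_33 = -0.19865831 / 0.79459504 = -0.25.
Therefore phi_{33} = -0.2500.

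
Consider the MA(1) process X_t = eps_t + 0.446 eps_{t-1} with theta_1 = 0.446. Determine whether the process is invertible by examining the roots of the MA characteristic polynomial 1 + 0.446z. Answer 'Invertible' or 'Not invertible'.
\text{Invertible}

The MA(q) characteristic polynomial is P(z) = 1 + 0.446z.
Invertibility requires all roots to lie outside the unit circle, i.e. |z| > 1 for every root.
This is linear in z: 1 + (0.446) z = 0  =>  z = -1/(0.446) = -2.242152,  |z| = 2.242152.
Moduli of all roots: 2.2422.
All moduli strictly greater than 1? Yes.
Verdict: Invertible.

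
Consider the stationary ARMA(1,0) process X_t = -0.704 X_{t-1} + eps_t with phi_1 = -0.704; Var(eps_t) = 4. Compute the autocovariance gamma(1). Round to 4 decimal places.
\gamma(1) = -5.5830

Multiply the model equation by X_{t-k} and take expectations. With theta_0 = psi_0 = 1 and psi_j the MA(infinity) weights, this gives
  gamma(k) - sum_i phi_i gamma(k-i) = c_k,
  c_k = sigma^2 * sum_{j=k..q} theta_j psi_{j-k}   (c_k = 0 for k > q),
using gamma(-m) = gamma(m).
Pure AR (q = 0): c_0 = sigma^2 = 4, c_k = 0 for k >= 1.
Equations for k = 0 and k = 1 (AR order 1):
  gamma(0) = phi_1 gamma(1) + c_0
  gamma(1) = phi_1 gamma(0) + c_1
Substituting the second into the first: gamma(0) (1 - phi_1^2) = c_0 + phi_1 c_1, so
  gamma(0) = c_0 / (1 - phi_1^2) = 4 / (1 - (-0.704)^2) = 4 / 0.504384 = 7.930466.
  gamma(1) = phi_1 gamma(0) = (-0.704)(7.930466) = -5.583048.
Therefore gamma(1) = -5.5830 (to 4 decimal places).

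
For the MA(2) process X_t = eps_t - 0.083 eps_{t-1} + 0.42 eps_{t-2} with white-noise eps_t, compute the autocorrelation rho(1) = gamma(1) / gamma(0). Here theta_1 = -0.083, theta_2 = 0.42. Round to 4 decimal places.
\rho(1) = -0.0996

For an MA(q) process with theta_0 = 1, the autocovariance is
  gamma(k) = sigma^2 * sum_{i=0..q-k} theta_i * theta_{i+k},
and rho(k) = gamma(k) / gamma(0). Sigma^2 cancels.
  numerator   = (1)*(-0.083) + (-0.083)*(0.42) = -0.11786.
  denominator = (1)^2 + (-0.083)^2 + (0.42)^2 = 1.183289.
  rho(1) = -0.11786 / 1.183289 = -0.0996.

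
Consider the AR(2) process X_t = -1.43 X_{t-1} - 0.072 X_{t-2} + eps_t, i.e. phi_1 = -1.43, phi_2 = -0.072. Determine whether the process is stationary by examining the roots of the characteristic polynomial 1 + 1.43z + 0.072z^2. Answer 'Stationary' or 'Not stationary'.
\text{Not stationary}

The AR(p) characteristic polynomial is P(z) = 1 + 1.43z + 0.072z^2.
Stationarity requires all roots to lie outside the unit circle, i.e. |z| > 1 for every root.
Set 1 + (1.43) z + (0.072) z^2 = 0, i.e. a z^2 + b z + c = 0 with a = 0.072, b = 1.43, c = 1.
Discriminant D = b^2 - 4ac = (1.43)^2 - 4*(0.072)*1 = 2.0449 - (0.288) = 1.7569.
D >= 0, so the roots are real: z = (-b +/- sqrt(D)) / (2a) = (-1.43 +/- 1.325481) / (0.144).
  z_1 = (-1.43 + 1.325481) / (0.144) = -0.7258,   |z_1| = 0.7258.
  z_2 = (-1.43 - 1.325481) / (0.144) = -19.1353,   |z_2| = 19.1353.
Moduli of all roots: 0.7258, 19.1353.
All moduli strictly greater than 1? No.
Verdict: Not stationary.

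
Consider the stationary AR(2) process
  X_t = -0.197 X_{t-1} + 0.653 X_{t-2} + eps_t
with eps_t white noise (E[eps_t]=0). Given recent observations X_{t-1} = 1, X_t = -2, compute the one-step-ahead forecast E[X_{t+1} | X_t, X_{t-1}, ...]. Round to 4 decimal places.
E[X_{t+1} \mid \mathcal F_t] = 1.0470

For an AR(p) model X_t = c + sum_i phi_i X_{t-i} + eps_t, the
one-step-ahead conditional mean is
  E[X_{t+1} | X_t, ...] = c + sum_i phi_i X_{t+1-i}.
Substitute known values:
  E[X_{t+1} | ...] = (-0.197) * (-2) + (0.653) * (1)
                   = 1.0470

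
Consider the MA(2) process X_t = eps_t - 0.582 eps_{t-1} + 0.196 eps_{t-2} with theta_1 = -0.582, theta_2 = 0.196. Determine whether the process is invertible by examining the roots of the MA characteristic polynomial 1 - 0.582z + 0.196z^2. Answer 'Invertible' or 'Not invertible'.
\text{Invertible}

The MA(q) characteristic polynomial is P(z) = 1 - 0.582z + 0.196z^2.
Invertibility requires all roots to lie outside the unit circle, i.e. |z| > 1 for every root.
Set 1 + (-0.582) z + (0.196) z^2 = 0, i.e. a z^2 + b z + c = 0 with a = 0.196, b = -0.582, c = 1.
Discriminant D = b^2 - 4ac = (-0.582)^2 - 4*(0.196)*1 = 0.338724 - (0.784) = -0.445276.
D < 0, so the roots are the complex-conjugate pair z = (-b +/- i sqrt(-D)) / (2a) = 1.4847 +/- 1.7023i.
For a conjugate pair |z|^2 = z * conj(z) = (product of roots) = c/a = 1/(0.196) = 5.102041, so |z| = sqrt(5.102041) = 2.2588 for both roots.
Moduli of all roots: 2.2588, 2.2588.
All moduli strictly greater than 1? Yes.
Verdict: Invertible.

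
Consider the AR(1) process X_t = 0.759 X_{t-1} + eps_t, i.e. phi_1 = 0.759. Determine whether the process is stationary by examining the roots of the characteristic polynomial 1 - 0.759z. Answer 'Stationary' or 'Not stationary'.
\text{Stationary}

The AR(p) characteristic polynomial is P(z) = 1 - 0.759z.
Stationarity requires all roots to lie outside the unit circle, i.e. |z| > 1 for every root.
This is linear in z: 1 + (-0.759) z = 0  =>  z = -1/(-0.759) = 1.317523,  |z| = 1.317523.
Moduli of all roots: 1.3175.
All moduli strictly greater than 1? Yes.
Verdict: Stationary.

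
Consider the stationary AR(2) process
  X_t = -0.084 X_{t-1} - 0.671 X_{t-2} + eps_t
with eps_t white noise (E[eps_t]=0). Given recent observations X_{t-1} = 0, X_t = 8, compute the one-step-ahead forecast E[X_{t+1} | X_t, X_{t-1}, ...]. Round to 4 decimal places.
E[X_{t+1} \mid \mathcal F_t] = -0.6720

For an AR(p) model X_t = c + sum_i phi_i X_{t-i} + eps_t, the
one-step-ahead conditional mean is
  E[X_{t+1} | X_t, ...] = c + sum_i phi_i X_{t+1-i}.
Substitute known values:
  E[X_{t+1} | ...] = (-0.084) * (8) + (-0.671) * (0)
                   = -0.6720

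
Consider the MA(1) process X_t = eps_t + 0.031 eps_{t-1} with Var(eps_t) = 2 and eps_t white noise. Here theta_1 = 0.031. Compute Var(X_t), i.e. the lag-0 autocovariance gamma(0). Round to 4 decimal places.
\gamma(0) = 2.0019

For an MA(q) process X_t = eps_t + sum_i theta_i eps_{t-i} with
Var(eps_t) = sigma^2, the variance is
  gamma(0) = sigma^2 * (1 + sum_i theta_i^2).
  sum_i theta_i^2 = (0.031)^2 = 0.000961.
  gamma(0) = 2 * (1 + 0.000961) = 2 * 1.000961 = 2.001922, which rounds to 2.0019.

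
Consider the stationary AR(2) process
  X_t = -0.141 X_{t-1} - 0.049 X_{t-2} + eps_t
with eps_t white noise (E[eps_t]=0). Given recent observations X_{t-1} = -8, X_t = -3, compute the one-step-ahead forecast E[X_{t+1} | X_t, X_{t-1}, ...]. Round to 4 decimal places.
E[X_{t+1} \mid \mathcal F_t] = 0.8150

For an AR(p) model X_t = c + sum_i phi_i X_{t-i} + eps_t, the
one-step-ahead conditional mean is
  E[X_{t+1} | X_t, ...] = c + sum_i phi_i X_{t+1-i}.
Substitute known values:
  E[X_{t+1} | ...] = (-0.141) * (-3) + (-0.049) * (-8)
                   = 0.8150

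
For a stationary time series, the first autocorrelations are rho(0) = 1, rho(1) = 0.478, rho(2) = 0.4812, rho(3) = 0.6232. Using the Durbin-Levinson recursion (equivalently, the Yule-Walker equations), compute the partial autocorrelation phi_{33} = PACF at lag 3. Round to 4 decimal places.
\phi_{33} = 0.4529

The PACF at lag k is phi_{kk}, the last component of the solution
to the Yule-Walker system G_k phi = r_k where
  (G_k)_{ij} = rho(|i - j|), (r_k)_i = rho(i), i,j = 1..k.
Equivalently, Durbin-Levinson gives phi_{kk} iteratively:
  phi_{11} = rho(1)
  phi_{kk} = [rho(k) - sum_{j=1..k-1} phi_{k-1,j} rho(k-j)]
            / [1 - sum_{j=1..k-1} phi_{k-1,j} rho(j)],
  phi_{k,j} = phi_{k-1,j} - phi_{kk} phi_{k-1,k-j},  j = 1..k-1.
Step k = 1:
  phi_11 = rho(1) = 0.478.
Step k = 2:
  phi_22 = [rho(2) - phi_11 rho(1)] / [1 - phi_11 rho(1)] = [0.4812 - (0.478)(0.478)] / [1 - (0.478)(0.478)]
         = 0.252716 / 0.771516 = 0.327558.
  Update: phi_21 = phi_11 - phi_22 phi_11 = 0.478 - (0.327558)(0.478) = 0.321427.
Step k = 3:
  phi_33 = [rho(3) - phi_21 rho(2) - phi_22 rho(1)] / [1 - phi_21 rho(1) - phi_22 rho(2)]
    numerator   = 0.6232 - (0.321427)(0.4812) - (0.327558)(0.478) = 0.31195655
    denominator = 1 - (0.321427)(0.478) - (0.327558)(0.4812) = 0.68873693
  phi_33 = 0.31195655 / 0.68873693 = 0.4529.
Therefore phi_{33} = 0.4529.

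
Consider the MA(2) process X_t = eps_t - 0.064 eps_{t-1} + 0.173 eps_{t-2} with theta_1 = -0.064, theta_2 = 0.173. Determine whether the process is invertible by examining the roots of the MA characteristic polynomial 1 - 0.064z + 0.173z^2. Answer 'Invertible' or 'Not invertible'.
\text{Invertible}

The MA(q) characteristic polynomial is P(z) = 1 - 0.064z + 0.173z^2.
Invertibility requires all roots to lie outside the unit circle, i.e. |z| > 1 for every root.
Set 1 + (-0.064) z + (0.173) z^2 = 0, i.e. a z^2 + b z + c = 0 with a = 0.173, b = -0.064, c = 1.
Discriminant D = b^2 - 4ac = (-0.064)^2 - 4*(0.173)*1 = 0.004096 - (0.692) = -0.687904.
D < 0, so the roots are the complex-conjugate pair z = (-b +/- i sqrt(-D)) / (2a) = 0.185 +/- 2.3971i.
For a conjugate pair |z|^2 = z * conj(z) = (product of roots) = c/a = 1/(0.173) = 5.780347, so |z| = sqrt(5.780347) = 2.4042 for both roots.
Moduli of all roots: 2.4042, 2.4042.
All moduli strictly greater than 1? Yes.
Verdict: Invertible.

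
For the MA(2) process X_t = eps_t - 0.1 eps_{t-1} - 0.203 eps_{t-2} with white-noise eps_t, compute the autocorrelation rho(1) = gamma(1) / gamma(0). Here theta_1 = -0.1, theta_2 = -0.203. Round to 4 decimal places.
\rho(1) = -0.0758

For an MA(q) process with theta_0 = 1, the autocovariance is
  gamma(k) = sigma^2 * sum_{i=0..q-k} theta_i * theta_{i+k},
and rho(k) = gamma(k) / gamma(0). Sigma^2 cancels.
  numerator   = (1)*(-0.1) + (-0.1)*(-0.203) = -0.0797.
  denominator = (1)^2 + (-0.1)^2 + (-0.203)^2 = 1.051209.
  rho(1) = -0.0797 / 1.051209 = -0.0758.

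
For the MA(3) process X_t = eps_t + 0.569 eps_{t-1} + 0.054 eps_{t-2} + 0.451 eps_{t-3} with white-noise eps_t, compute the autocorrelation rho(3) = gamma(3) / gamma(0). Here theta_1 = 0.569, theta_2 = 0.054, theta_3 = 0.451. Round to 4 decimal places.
\rho(3) = 0.2948

For an MA(q) process with theta_0 = 1, the autocovariance is
  gamma(k) = sigma^2 * sum_{i=0..q-k} theta_i * theta_{i+k},
and rho(k) = gamma(k) / gamma(0). Sigma^2 cancels.
  numerator   = (1)*(0.451) = 0.451.
  denominator = (1)^2 + (0.569)^2 + (0.054)^2 + (0.451)^2 = 1.530078.
  rho(3) = 0.451 / 1.530078 = 0.2948.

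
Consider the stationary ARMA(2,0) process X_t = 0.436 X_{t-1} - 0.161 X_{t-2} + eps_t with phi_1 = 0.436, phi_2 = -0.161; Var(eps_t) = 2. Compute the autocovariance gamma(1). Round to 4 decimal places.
\gamma(1) = 0.8977

Multiply the model equation by X_{t-k} and take expectations. With theta_0 = psi_0 = 1 and psi_j the MA(infinity) weights, this gives
  gamma(k) - sum_i phi_i gamma(k-i) = c_k,
  c_k = sigma^2 * sum_{j=k..q} theta_j psi_{j-k}   (c_k = 0 for k > q),
using gamma(-m) = gamma(m).
Pure AR (q = 0): c_0 = sigma^2 = 2, c_k = 0 for k >= 1.
Equations for k = 0, 1, 2 (AR order 2, c_2 = 0):
  (E0) gamma(0) = phi_1 gamma(1) + phi_2 gamma(2) + c_0
  (E1) gamma(1) = phi_1 gamma(0) + phi_2 gamma(1) + c_1
  (E2) gamma(2) = phi_1 gamma(1) + phi_2 gamma(0)
From (E1): gamma(1) = A gamma(0) + B with
  A = phi_1 / (1 - phi_2) = 0.436 / 1.161 = 0.375538,   B = c_1 / (1 - phi_2) = 0 / 1.161 = 0.
Insert (E2) into (E0): gamma(0) (1 - phi_2^2) = phi_1 (1 + phi_2) gamma(1) + c_0.
  phi_1 (1 + phi_2) = (0.436)(0.839) = 0.365804,   1 - phi_2^2 = 0.974079.
Replace gamma(1) by A gamma(0) + B and collect gamma(0):
  gamma(0) [0.974079 - (0.365804)(0.375538)] = c_0 = 2
  gamma(0) * 0.836706 = 2
  gamma(0) = 2 / 0.836706 = 2.390327.
  gamma(1) = A gamma(0) = (0.375538)(2.390327) = 0.897659.
Therefore gamma(1) = 0.8977 (to 4 decimal places).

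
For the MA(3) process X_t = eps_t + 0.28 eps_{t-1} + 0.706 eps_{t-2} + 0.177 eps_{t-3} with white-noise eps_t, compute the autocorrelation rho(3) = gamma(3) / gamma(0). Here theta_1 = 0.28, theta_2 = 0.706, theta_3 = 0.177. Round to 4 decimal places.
\rho(3) = 0.1101

For an MA(q) process with theta_0 = 1, the autocovariance is
  gamma(k) = sigma^2 * sum_{i=0..q-k} theta_i * theta_{i+k},
and rho(k) = gamma(k) / gamma(0). Sigma^2 cancels.
  numerator   = (1)*(0.177) = 0.177.
  denominator = (1)^2 + (0.28)^2 + (0.706)^2 + (0.177)^2 = 1.608165.
  rho(3) = 0.177 / 1.608165 = 0.1101.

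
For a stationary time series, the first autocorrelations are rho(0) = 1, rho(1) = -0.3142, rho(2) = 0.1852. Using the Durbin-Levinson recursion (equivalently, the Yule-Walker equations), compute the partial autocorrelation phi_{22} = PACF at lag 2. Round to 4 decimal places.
\phi_{22} = 0.0960

The PACF at lag k is phi_{kk}, the last component of the solution
to the Yule-Walker system G_k phi = r_k where
  (G_k)_{ij} = rho(|i - j|), (r_k)_i = rho(i), i,j = 1..k.
Equivalently, Durbin-Levinson gives phi_{kk} iteratively:
  phi_{11} = rho(1)
  phi_{kk} = [rho(k) - sum_{j=1..k-1} phi_{k-1,j} rho(k-j)]
            / [1 - sum_{j=1..k-1} phi_{k-1,j} rho(j)],
  phi_{k,j} = phi_{k-1,j} - phi_{kk} phi_{k-1,k-j},  j = 1..k-1.
Step k = 1:
  phi_11 = rho(1) = -0.3142.
Step k = 2:
  phi_22 = [rho(2) - phi_11 rho(1)] / [1 - phi_11 rho(1)] = [0.1852 - (-0.3142)(-0.3142)] / [1 - (-0.3142)(-0.3142)]
         = 0.08647836 / 0.90127836 = 0.096.
Therefore phi_{22} = 0.0960.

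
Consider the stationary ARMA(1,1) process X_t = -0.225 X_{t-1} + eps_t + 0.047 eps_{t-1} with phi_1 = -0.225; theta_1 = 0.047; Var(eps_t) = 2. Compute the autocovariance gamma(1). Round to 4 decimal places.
\gamma(1) = -0.3710

Multiply the model equation by X_{t-k} and take expectations. With theta_0 = psi_0 = 1 and psi_j the MA(infinity) weights, this gives
  gamma(k) - sum_i phi_i gamma(k-i) = c_k,
  c_k = sigma^2 * sum_{j=k..q} theta_j psi_{j-k}   (c_k = 0 for k > q),
using gamma(-m) = gamma(m).
psi-weights needed (psi_j = theta_j + sum_i phi_i psi_{j-i}):
  psi_1 = theta_1 + phi_1 = 0.047 + (-0.225) = -0.178
Right-hand sides:
  c_0 = sigma^2 (1 + theta_1 psi_1) = 2 * (1 + (0.047)(-0.178)) = 2 * 0.991634 = 1.983268
  c_1 = sigma^2 theta_1 = 2 * (0.047) = 0.094
  c_2 = 0
Equations for k = 0 and k = 1 (AR order 1):
  gamma(0) = phi_1 gamma(1) + c_0
  gamma(1) = phi_1 gamma(0) + c_1
Substituting the second into the first: gamma(0) (1 - phi_1^2) = c_0 + phi_1 c_1, so
  gamma(0) = (c_0 + phi_1 c_1) / (1 - phi_1^2) = (1.983268 + (-0.225)(0.094)) / (1 - (-0.225)^2) = 1.962118 / 0.949375 = 2.066747.
  gamma(1) = phi_1 gamma(0) + c_1 = (-0.225)(2.066747) + (0.094) = -0.371018.
Therefore gamma(1) = -0.3710 (to 4 decimal places).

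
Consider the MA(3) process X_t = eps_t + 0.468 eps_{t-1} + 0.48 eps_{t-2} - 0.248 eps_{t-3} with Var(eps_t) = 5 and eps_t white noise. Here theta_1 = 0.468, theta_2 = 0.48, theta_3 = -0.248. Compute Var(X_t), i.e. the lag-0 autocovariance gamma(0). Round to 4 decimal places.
\gamma(0) = 7.5546

For an MA(q) process X_t = eps_t + sum_i theta_i eps_{t-i} with
Var(eps_t) = sigma^2, the variance is
  gamma(0) = sigma^2 * (1 + sum_i theta_i^2).
  sum_i theta_i^2 = (0.468)^2 + (0.48)^2 + (-0.248)^2 = 0.219024 + 0.2304 + 0.061504 = 0.510928.
  gamma(0) = 5 * (1 + 0.510928) = 5 * 1.510928 = 7.55464, which rounds to 7.5546.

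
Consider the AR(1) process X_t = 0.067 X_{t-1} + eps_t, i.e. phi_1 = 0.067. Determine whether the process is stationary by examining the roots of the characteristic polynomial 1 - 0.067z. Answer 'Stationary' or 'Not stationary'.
\text{Stationary}

The AR(p) characteristic polynomial is P(z) = 1 - 0.067z.
Stationarity requires all roots to lie outside the unit circle, i.e. |z| > 1 for every root.
This is linear in z: 1 + (-0.067) z = 0  =>  z = -1/(-0.067) = 14.925373,  |z| = 14.925373.
Moduli of all roots: 14.9254.
All moduli strictly greater than 1? Yes.
Verdict: Stationary.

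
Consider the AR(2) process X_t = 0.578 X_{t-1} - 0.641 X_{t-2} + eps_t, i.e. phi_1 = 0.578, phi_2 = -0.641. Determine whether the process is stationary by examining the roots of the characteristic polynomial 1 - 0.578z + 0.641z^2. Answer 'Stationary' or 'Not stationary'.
\text{Stationary}

The AR(p) characteristic polynomial is P(z) = 1 - 0.578z + 0.641z^2.
Stationarity requires all roots to lie outside the unit circle, i.e. |z| > 1 for every root.
Set 1 + (-0.578) z + (0.641) z^2 = 0, i.e. a z^2 + b z + c = 0 with a = 0.641, b = -0.578, c = 1.
Discriminant D = b^2 - 4ac = (-0.578)^2 - 4*(0.641)*1 = 0.334084 - (2.564) = -2.229916.
D < 0, so the roots are the complex-conjugate pair z = (-b +/- i sqrt(-D)) / (2a) = 0.4509 +/- 1.1648i.
For a conjugate pair |z|^2 = z * conj(z) = (product of roots) = c/a = 1/(0.641) = 1.560062, so |z| = sqrt(1.560062) = 1.249 for both roots.
Moduli of all roots: 1.2490, 1.2490.
All moduli strictly greater than 1? Yes.
Verdict: Stationary.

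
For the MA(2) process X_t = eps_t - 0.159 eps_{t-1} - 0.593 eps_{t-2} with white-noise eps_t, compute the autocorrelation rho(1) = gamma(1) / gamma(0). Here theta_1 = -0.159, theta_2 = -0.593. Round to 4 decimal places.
\rho(1) = -0.0470

For an MA(q) process with theta_0 = 1, the autocovariance is
  gamma(k) = sigma^2 * sum_{i=0..q-k} theta_i * theta_{i+k},
and rho(k) = gamma(k) / gamma(0). Sigma^2 cancels.
  numerator   = (1)*(-0.159) + (-0.159)*(-0.593) = -0.064713.
  denominator = (1)^2 + (-0.159)^2 + (-0.593)^2 = 1.37693.
  rho(1) = -0.064713 / 1.37693 = -0.0470.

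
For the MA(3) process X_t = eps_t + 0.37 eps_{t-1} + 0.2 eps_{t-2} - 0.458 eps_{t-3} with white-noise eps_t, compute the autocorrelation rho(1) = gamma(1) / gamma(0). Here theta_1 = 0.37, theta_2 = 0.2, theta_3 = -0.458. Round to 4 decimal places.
\rho(1) = 0.2541

For an MA(q) process with theta_0 = 1, the autocovariance is
  gamma(k) = sigma^2 * sum_{i=0..q-k} theta_i * theta_{i+k},
and rho(k) = gamma(k) / gamma(0). Sigma^2 cancels.
  numerator   = (1)*(0.37) + (0.37)*(0.2) + (0.2)*(-0.458) = 0.3524.
  denominator = (1)^2 + (0.37)^2 + (0.2)^2 + (-0.458)^2 = 1.386664.
  rho(1) = 0.3524 / 1.386664 = 0.2541.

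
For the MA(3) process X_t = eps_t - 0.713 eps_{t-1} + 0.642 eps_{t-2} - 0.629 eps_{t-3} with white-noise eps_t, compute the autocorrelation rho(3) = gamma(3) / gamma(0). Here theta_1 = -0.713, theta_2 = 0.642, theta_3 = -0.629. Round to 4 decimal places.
\rho(3) = -0.2716

For an MA(q) process with theta_0 = 1, the autocovariance is
  gamma(k) = sigma^2 * sum_{i=0..q-k} theta_i * theta_{i+k},
and rho(k) = gamma(k) / gamma(0). Sigma^2 cancels.
  numerator   = (1)*(-0.629) = -0.629.
  denominator = (1)^2 + (-0.713)^2 + (0.642)^2 + (-0.629)^2 = 2.316174.
  rho(3) = -0.629 / 2.316174 = -0.2716.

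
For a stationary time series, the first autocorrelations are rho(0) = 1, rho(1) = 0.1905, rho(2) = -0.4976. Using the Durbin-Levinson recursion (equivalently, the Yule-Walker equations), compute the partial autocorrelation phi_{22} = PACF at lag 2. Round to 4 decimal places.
\phi_{22} = -0.5540

The PACF at lag k is phi_{kk}, the last component of the solution
to the Yule-Walker system G_k phi = r_k where
  (G_k)_{ij} = rho(|i - j|), (r_k)_i = rho(i), i,j = 1..k.
Equivalently, Durbin-Levinson gives phi_{kk} iteratively:
  phi_{11} = rho(1)
  phi_{kk} = [rho(k) - sum_{j=1..k-1} phi_{k-1,j} rho(k-j)]
            / [1 - sum_{j=1..k-1} phi_{k-1,j} rho(j)],
  phi_{k,j} = phi_{k-1,j} - phi_{kk} phi_{k-1,k-j},  j = 1..k-1.
Step k = 1:
  phi_11 = rho(1) = 0.1905.
Step k = 2:
  phi_22 = [rho(2) - phi_11 rho(1)] / [1 - phi_11 rho(1)] = [-0.4976 - (0.1905)(0.1905)] / [1 - (0.1905)(0.1905)]
         = -0.53389025 / 0.96370975 = -0.554.
Therefore phi_{22} = -0.5540.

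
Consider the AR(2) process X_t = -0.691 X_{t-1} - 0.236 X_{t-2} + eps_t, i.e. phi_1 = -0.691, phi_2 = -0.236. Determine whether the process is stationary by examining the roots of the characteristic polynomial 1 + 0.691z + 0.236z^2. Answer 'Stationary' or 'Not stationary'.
\text{Stationary}

The AR(p) characteristic polynomial is P(z) = 1 + 0.691z + 0.236z^2.
Stationarity requires all roots to lie outside the unit circle, i.e. |z| > 1 for every root.
Set 1 + (0.691) z + (0.236) z^2 = 0, i.e. a z^2 + b z + c = 0 with a = 0.236, b = 0.691, c = 1.
Discriminant D = b^2 - 4ac = (0.691)^2 - 4*(0.236)*1 = 0.477481 - (0.944) = -0.466519.
D < 0, so the roots are the complex-conjugate pair z = (-b +/- i sqrt(-D)) / (2a) = -1.464 +/- 1.4471i.
For a conjugate pair |z|^2 = z * conj(z) = (product of roots) = c/a = 1/(0.236) = 4.237288, so |z| = sqrt(4.237288) = 2.0585 for both roots.
Moduli of all roots: 2.0585, 2.0585.
All moduli strictly greater than 1? Yes.
Verdict: Stationary.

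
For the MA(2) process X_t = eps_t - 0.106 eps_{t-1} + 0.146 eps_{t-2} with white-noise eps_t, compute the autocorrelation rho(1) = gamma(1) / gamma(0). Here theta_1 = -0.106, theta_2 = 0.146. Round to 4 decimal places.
\rho(1) = -0.1176

For an MA(q) process with theta_0 = 1, the autocovariance is
  gamma(k) = sigma^2 * sum_{i=0..q-k} theta_i * theta_{i+k},
and rho(k) = gamma(k) / gamma(0). Sigma^2 cancels.
  numerator   = (1)*(-0.106) + (-0.106)*(0.146) = -0.121476.
  denominator = (1)^2 + (-0.106)^2 + (0.146)^2 = 1.032552.
  rho(1) = -0.121476 / 1.032552 = -0.1176.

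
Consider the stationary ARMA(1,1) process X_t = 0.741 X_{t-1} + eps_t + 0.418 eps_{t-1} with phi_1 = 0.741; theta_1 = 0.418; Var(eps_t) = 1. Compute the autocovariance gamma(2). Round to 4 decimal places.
\gamma(2) = 2.4945

Multiply the model equation by X_{t-k} and take expectations. With theta_0 = psi_0 = 1 and psi_j the MA(infinity) weights, this gives
  gamma(k) - sum_i phi_i gamma(k-i) = c_k,
  c_k = sigma^2 * sum_{j=k..q} theta_j psi_{j-k}   (c_k = 0 for k > q),
using gamma(-m) = gamma(m).
psi-weights needed (psi_j = theta_j + sum_i phi_i psi_{j-i}):
  psi_1 = theta_1 + phi_1 = 0.418 + (0.741) = 1.159
Right-hand sides:
  c_0 = sigma^2 (1 + theta_1 psi_1) = 1 * (1 + (0.418)(1.159)) = 1 * 1.484462 = 1.484462
  c_1 = sigma^2 theta_1 = 1 * (0.418) = 0.418
  c_2 = 0
Equations for k = 0 and k = 1 (AR order 1):
  gamma(0) = phi_1 gamma(1) + c_0
  gamma(1) = phi_1 gamma(0) + c_1
Substituting the second into the first: gamma(0) (1 - phi_1^2) = c_0 + phi_1 c_1, so
  gamma(0) = (c_0 + phi_1 c_1) / (1 - phi_1^2) = (1.484462 + (0.741)(0.418)) / (1 - (0.741)^2) = 1.7942 / 0.450919 = 3.978985.
  gamma(1) = phi_1 gamma(0) + c_1 = (0.741)(3.978985) + (0.418) = 3.366428.
For k = 2 (> q): gamma(2) = phi_1 gamma(1) = (0.741)(3.366428) = 2.494523.
Therefore gamma(2) = 2.4945 (to 4 decimal places).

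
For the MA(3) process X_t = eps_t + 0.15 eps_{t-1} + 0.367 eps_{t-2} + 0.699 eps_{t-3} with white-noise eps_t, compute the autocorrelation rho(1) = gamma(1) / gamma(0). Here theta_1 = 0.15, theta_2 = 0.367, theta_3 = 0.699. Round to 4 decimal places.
\rho(1) = 0.2805

For an MA(q) process with theta_0 = 1, the autocovariance is
  gamma(k) = sigma^2 * sum_{i=0..q-k} theta_i * theta_{i+k},
and rho(k) = gamma(k) / gamma(0). Sigma^2 cancels.
  numerator   = (1)*(0.15) + (0.15)*(0.367) + (0.367)*(0.699) = 0.461583.
  denominator = (1)^2 + (0.15)^2 + (0.367)^2 + (0.699)^2 = 1.64579.
  rho(1) = 0.461583 / 1.64579 = 0.2805.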